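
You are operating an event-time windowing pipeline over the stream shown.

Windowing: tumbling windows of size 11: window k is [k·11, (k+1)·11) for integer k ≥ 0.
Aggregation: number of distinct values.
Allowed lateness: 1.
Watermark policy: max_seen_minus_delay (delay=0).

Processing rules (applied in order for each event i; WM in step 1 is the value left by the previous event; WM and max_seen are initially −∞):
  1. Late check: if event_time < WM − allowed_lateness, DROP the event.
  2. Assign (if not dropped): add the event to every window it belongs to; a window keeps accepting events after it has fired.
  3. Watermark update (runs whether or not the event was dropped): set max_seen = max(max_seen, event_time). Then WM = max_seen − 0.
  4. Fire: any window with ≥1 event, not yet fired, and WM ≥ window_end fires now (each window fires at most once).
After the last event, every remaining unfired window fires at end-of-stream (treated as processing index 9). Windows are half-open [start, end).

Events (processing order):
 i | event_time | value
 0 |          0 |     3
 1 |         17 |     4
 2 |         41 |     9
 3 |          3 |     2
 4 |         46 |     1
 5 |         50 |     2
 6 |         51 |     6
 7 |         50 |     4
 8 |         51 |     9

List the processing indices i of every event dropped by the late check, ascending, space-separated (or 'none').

i=0 t=0 v=3: → [0,11); WM=0
i=1 t=17 v=4: → [11,22); WM=17; [0,11) fires=1
i=2 t=41 v=9: → [33,44); WM=41; [11,22) fires=1
i=3 t=3 v=2: DROP (t<41-1); WM=41
i=4 t=46 v=1: → [44,55); WM=46; [33,44) fires=1
i=5 t=50 v=2: → [44,55); WM=50
i=6 t=51 v=6: → [44,55); WM=51
i=7 t=50 v=4: → [44,55); WM=51
i=8 t=51 v=9: → [44,55); WM=51

3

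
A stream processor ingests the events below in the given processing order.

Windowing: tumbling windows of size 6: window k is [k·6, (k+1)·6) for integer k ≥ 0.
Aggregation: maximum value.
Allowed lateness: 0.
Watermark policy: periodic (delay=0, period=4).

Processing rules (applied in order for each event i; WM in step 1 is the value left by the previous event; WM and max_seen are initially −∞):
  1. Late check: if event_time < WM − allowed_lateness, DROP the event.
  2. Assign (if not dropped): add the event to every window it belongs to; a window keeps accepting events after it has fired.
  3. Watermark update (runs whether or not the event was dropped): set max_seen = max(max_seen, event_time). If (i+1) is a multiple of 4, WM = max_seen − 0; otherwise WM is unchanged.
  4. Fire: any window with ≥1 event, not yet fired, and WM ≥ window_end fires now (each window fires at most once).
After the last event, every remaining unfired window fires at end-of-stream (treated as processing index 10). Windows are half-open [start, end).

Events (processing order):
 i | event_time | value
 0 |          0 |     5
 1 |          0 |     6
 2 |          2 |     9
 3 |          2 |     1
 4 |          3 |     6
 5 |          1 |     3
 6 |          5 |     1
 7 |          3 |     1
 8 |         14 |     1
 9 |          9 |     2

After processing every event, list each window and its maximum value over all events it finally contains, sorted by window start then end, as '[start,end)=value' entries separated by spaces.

[0,6)=9 [6,12)=2 [12,18)=1

i=0 t=0 v=5: → [0,6); WM=−∞
i=1 t=0 v=6: → [0,6); WM=−∞
i=2 t=2 v=9: → [0,6); WM=−∞
i=3 t=2 v=1: → [0,6); WM=2
i=4 t=3 v=6: → [0,6); WM=2
i=5 t=1 v=3: DROP (t<2-0); WM=2
i=6 t=5 v=1: → [0,6); WM=2
i=7 t=3 v=1: → [0,6); WM=5
i=8 t=14 v=1: → [12,18); WM=5
i=9 t=9 v=2: → [6,12); WM=5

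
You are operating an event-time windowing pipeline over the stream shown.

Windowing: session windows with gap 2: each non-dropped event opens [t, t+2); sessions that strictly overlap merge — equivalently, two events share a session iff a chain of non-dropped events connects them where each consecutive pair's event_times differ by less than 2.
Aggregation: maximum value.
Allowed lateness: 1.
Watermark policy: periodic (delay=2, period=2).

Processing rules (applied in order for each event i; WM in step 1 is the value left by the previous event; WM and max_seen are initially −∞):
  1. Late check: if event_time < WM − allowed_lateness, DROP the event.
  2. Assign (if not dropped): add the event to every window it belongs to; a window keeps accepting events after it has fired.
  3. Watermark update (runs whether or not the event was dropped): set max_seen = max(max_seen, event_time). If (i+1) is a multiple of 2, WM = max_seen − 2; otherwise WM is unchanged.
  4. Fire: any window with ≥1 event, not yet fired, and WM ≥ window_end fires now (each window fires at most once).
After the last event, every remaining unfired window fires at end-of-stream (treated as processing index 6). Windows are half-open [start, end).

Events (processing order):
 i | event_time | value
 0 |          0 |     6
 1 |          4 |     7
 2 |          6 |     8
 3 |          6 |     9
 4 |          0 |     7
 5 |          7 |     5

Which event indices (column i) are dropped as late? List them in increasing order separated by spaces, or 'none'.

4

i=0 t=0 v=6: → [0,2); WM=−∞
i=1 t=4 v=7: → [4,6); WM=2
i=2 t=6 v=8: → [6,8); WM=2
i=3 t=6 v=9: → [6,8); WM=4
i=4 t=0 v=7: DROP (t<4-1); WM=4
i=5 t=7 v=5: → [6,9); WM=5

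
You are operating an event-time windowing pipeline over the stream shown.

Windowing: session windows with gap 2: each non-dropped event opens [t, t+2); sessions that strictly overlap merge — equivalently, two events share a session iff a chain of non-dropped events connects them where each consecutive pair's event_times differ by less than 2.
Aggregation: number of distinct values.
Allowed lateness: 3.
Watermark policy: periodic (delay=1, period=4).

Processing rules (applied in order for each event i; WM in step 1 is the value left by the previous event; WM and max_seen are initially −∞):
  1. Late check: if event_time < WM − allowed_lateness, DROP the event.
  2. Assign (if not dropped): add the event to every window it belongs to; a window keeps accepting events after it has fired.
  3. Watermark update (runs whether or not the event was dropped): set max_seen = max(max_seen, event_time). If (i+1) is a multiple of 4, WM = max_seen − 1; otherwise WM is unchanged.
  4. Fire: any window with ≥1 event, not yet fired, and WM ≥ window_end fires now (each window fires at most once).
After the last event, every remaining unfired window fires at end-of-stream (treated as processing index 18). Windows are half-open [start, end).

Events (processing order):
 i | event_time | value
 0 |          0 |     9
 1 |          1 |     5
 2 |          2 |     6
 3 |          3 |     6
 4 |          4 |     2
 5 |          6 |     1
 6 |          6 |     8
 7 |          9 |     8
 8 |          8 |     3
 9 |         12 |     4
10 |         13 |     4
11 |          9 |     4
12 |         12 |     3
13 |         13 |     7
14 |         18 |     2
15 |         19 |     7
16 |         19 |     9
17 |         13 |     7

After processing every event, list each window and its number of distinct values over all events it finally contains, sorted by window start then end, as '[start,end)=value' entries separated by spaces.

i=0 t=0 v=9: → [0,2); WM=−∞
i=1 t=1 v=5: → [0,3); WM=−∞
i=2 t=2 v=6: → [0,4); WM=−∞
i=3 t=3 v=6: → [0,5); WM=2
i=4 t=4 v=2: → [0,6); WM=2
i=5 t=6 v=1: → [6,8); WM=2
i=6 t=6 v=8: → [6,8); WM=2
i=7 t=9 v=8: → [9,11); WM=8
i=8 t=8 v=3: → [8,11); WM=8
i=9 t=12 v=4: → [12,14); WM=8
i=10 t=13 v=4: → [12,15); WM=8
i=11 t=9 v=4: → [8,11); WM=12
i=12 t=12 v=3: → [12,15); WM=12
i=13 t=13 v=7: → [12,15); WM=12
i=14 t=18 v=2: → [18,20); WM=12
i=15 t=19 v=7: → [18,21); WM=18
i=16 t=19 v=9: → [18,21); WM=18
i=17 t=13 v=7: DROP (t<18-3); WM=18

[0,6)=4 [6,8)=2 [8,11)=3 [12,15)=3 [18,21)=3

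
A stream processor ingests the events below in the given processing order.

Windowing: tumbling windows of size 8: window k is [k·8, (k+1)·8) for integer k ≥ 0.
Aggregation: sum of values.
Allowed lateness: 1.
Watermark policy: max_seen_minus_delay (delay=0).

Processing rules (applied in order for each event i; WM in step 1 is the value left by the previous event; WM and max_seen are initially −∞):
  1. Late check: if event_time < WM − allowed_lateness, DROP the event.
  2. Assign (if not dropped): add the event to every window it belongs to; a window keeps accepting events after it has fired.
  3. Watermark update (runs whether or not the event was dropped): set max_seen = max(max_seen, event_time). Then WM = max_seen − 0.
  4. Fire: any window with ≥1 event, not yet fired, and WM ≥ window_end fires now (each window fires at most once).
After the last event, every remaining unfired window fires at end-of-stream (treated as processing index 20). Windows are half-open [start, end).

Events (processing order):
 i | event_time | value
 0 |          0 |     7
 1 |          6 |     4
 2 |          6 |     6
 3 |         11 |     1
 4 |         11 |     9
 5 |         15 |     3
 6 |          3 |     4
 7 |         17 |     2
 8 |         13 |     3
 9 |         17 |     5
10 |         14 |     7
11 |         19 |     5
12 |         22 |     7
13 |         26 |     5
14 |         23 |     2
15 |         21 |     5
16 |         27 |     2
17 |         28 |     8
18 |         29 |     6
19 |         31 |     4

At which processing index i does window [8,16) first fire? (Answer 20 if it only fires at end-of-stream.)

i=0 t=0 v=7: → [0,8); WM=0
i=1 t=6 v=4: → [0,8); WM=6
i=2 t=6 v=6: → [0,8); WM=6
i=3 t=11 v=1: → [8,16); WM=11; [0,8) fires=17
i=4 t=11 v=9: → [8,16); WM=11
i=5 t=15 v=3: → [8,16); WM=15
i=6 t=3 v=4: DROP (t<15-1); WM=15
i=7 t=17 v=2: → [16,24); WM=17; [8,16) fires=13
i=8 t=13 v=3: DROP (t<17-1); WM=17
i=9 t=17 v=5: → [16,24); WM=17
i=10 t=14 v=7: DROP (t<17-1); WM=17
i=11 t=19 v=5: → [16,24); WM=19
i=12 t=22 v=7: → [16,24); WM=22
i=13 t=26 v=5: → [24,32); WM=26; [16,24) fires=19
i=14 t=23 v=2: DROP (t<26-1); WM=26
i=15 t=21 v=5: DROP (t<26-1); WM=26
i=16 t=27 v=2: → [24,32); WM=27
i=17 t=28 v=8: → [24,32); WM=28
i=18 t=29 v=6: → [24,32); WM=29
i=19 t=31 v=4: → [24,32); WM=31

7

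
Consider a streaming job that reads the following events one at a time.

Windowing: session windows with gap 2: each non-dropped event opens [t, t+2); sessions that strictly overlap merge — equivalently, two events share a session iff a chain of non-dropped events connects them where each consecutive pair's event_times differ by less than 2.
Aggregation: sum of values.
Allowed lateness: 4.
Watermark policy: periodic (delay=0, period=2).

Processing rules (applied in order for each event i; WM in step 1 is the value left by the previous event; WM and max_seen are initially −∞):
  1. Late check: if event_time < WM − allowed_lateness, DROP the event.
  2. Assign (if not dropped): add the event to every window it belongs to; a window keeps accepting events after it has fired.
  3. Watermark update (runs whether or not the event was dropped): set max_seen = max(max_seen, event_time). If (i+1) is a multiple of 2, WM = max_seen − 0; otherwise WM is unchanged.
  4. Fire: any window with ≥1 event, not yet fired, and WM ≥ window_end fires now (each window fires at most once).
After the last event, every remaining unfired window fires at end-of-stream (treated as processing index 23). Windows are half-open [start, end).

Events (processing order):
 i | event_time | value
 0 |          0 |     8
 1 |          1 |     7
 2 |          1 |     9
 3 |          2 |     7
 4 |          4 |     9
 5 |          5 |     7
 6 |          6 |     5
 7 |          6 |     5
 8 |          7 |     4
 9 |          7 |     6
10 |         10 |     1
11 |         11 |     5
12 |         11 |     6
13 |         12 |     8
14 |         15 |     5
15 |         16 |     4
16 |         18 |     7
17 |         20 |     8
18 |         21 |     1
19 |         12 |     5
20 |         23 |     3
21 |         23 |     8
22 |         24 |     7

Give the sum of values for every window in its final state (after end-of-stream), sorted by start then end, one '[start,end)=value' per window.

i=0 t=0 v=8: → [0,2); WM=−∞
i=1 t=1 v=7: → [0,3); WM=1
i=2 t=1 v=9: → [0,3); WM=1
i=3 t=2 v=7: → [0,4); WM=2
i=4 t=4 v=9: → [4,6); WM=2
i=5 t=5 v=7: → [4,7); WM=5
i=6 t=6 v=5: → [4,8); WM=5
i=7 t=6 v=5: → [4,8); WM=6
i=8 t=7 v=4: → [4,9); WM=6
i=9 t=7 v=6: → [4,9); WM=7
i=10 t=10 v=1: → [10,12); WM=7
i=11 t=11 v=5: → [10,13); WM=11
i=12 t=11 v=6: → [10,13); WM=11
i=13 t=12 v=8: → [10,14); WM=12
i=14 t=15 v=5: → [15,17); WM=12
i=15 t=16 v=4: → [15,18); WM=16
i=16 t=18 v=7: → [18,20); WM=16
i=17 t=20 v=8: → [20,22); WM=20
i=18 t=21 v=1: → [20,23); WM=20
i=19 t=12 v=5: DROP (t<20-4); WM=21
i=20 t=23 v=3: → [23,25); WM=21
i=21 t=23 v=8: → [23,25); WM=23
i=22 t=24 v=7: → [23,26); WM=23

[0,4)=31 [4,9)=36 [10,14)=20 [15,18)=9 [18,20)=7 [20,23)=9 [23,26)=18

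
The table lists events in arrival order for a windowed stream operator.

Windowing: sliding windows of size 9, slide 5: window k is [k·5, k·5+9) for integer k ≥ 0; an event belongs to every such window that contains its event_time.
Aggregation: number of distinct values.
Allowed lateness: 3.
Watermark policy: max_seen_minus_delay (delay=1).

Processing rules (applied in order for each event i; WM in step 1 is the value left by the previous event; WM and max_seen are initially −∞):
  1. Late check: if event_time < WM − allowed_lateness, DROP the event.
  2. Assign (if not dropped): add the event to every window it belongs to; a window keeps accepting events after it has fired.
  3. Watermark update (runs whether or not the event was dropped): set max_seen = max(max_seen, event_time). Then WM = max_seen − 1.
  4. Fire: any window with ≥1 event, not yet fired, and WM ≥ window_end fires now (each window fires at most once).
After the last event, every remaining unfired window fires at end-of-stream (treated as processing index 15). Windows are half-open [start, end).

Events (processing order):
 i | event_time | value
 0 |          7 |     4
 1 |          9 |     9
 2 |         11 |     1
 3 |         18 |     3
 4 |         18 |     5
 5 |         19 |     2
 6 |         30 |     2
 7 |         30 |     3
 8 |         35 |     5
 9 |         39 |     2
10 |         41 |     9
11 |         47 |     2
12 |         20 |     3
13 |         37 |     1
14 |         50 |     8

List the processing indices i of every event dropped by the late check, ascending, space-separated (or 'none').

i=0 t=7 v=4: → [5,14),[0,9); WM=6
i=1 t=9 v=9: → [5,14); WM=8
i=2 t=11 v=1: → [10,19),[5,14); WM=10; [0,9) fires=1
i=3 t=18 v=3: → [15,24),[10,19); WM=17; [5,14) fires=3
i=4 t=18 v=5: → [15,24),[10,19); WM=17
i=5 t=19 v=2: → [15,24); WM=18
i=6 t=30 v=2: → [30,39),[25,34); WM=29; [10,19) fires=3 [15,24) fires=3
i=7 t=30 v=3: → [30,39),[25,34); WM=29
i=8 t=35 v=5: → [35,44),[30,39); WM=34; [25,34) fires=2
i=9 t=39 v=2: → [35,44); WM=38
i=10 t=41 v=9: → [40,49),[35,44); WM=40; [30,39) fires=3
i=11 t=47 v=2: → [45,54),[40,49); WM=46; [35,44) fires=3
i=12 t=20 v=3: DROP (t<46-3); WM=46
i=13 t=37 v=1: DROP (t<46-3); WM=46
i=14 t=50 v=8: → [50,59),[45,54); WM=49; [40,49) fires=2

12 13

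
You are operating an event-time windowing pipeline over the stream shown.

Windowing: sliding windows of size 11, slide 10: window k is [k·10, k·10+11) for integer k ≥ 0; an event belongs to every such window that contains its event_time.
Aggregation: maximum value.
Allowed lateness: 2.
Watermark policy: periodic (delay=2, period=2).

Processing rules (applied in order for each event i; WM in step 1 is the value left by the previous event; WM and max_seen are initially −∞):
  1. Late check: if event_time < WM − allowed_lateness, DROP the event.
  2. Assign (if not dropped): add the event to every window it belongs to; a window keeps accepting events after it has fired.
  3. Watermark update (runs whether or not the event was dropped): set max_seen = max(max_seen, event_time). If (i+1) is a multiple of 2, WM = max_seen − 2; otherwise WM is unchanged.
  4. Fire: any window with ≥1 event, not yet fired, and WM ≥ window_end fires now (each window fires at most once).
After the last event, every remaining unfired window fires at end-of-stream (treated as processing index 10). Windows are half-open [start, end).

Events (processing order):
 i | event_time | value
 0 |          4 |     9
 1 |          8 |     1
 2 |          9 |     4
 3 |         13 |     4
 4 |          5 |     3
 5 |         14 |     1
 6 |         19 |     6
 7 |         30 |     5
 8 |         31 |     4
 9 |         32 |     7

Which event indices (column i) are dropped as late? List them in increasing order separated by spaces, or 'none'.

i=0 t=4 v=9: → [0,11); WM=−∞
i=1 t=8 v=1: → [0,11); WM=6
i=2 t=9 v=4: → [0,11); WM=6
i=3 t=13 v=4: → [10,21); WM=11; [0,11) fires=9
i=4 t=5 v=3: DROP (t<11-2); WM=11
i=5 t=14 v=1: → [10,21); WM=12
i=6 t=19 v=6: → [10,21); WM=12
i=7 t=30 v=5: → [30,41),[20,31); WM=28; [10,21) fires=6
i=8 t=31 v=4: → [30,41); WM=28
i=9 t=32 v=7: → [30,41); WM=30

4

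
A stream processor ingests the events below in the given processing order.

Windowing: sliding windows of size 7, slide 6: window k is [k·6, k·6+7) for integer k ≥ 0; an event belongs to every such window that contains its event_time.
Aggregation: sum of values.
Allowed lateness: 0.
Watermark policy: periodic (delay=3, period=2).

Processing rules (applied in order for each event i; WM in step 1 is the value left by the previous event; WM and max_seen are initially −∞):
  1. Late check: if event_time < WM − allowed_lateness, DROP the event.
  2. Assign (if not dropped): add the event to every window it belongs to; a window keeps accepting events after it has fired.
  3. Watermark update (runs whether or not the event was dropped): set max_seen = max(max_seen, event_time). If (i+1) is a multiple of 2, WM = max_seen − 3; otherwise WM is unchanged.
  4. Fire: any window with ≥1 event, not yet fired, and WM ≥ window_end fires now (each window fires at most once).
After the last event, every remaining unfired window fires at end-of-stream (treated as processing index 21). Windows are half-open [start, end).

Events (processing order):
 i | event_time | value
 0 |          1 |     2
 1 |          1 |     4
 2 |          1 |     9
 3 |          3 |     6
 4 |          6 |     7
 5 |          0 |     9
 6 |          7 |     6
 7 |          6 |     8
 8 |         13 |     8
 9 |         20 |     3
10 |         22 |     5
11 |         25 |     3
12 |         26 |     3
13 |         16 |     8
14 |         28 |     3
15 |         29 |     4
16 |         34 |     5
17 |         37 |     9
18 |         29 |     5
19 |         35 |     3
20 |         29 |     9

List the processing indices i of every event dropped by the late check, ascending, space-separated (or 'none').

i=0 t=1 v=2: → [0,7); WM=−∞
i=1 t=1 v=4: → [0,7); WM=-2
i=2 t=1 v=9: → [0,7); WM=-2
i=3 t=3 v=6: → [0,7); WM=0
i=4 t=6 v=7: → [6,13),[0,7); WM=0
i=5 t=0 v=9: → [0,7); WM=3
i=6 t=7 v=6: → [6,13); WM=3
i=7 t=6 v=8: → [6,13),[0,7); WM=4
i=8 t=13 v=8: → [12,19); WM=4
i=9 t=20 v=3: → [18,25); WM=17; [0,7) fires=45 [6,13) fires=21
i=10 t=22 v=5: → [18,25); WM=17
i=11 t=25 v=3: → [24,31); WM=22; [12,19) fires=8
i=12 t=26 v=3: → [24,31); WM=22
i=13 t=16 v=8: DROP (t<22-0); WM=23
i=14 t=28 v=3: → [24,31); WM=23
i=15 t=29 v=4: → [24,31); WM=26; [18,25) fires=8
i=16 t=34 v=5: → [30,37); WM=26
i=17 t=37 v=9: → [36,43); WM=34; [24,31) fires=13
i=18 t=29 v=5: DROP (t<34-0); WM=34
i=19 t=35 v=3: → [30,37); WM=34
i=20 t=29 v=9: DROP (t<34-0); WM=34

13 18 20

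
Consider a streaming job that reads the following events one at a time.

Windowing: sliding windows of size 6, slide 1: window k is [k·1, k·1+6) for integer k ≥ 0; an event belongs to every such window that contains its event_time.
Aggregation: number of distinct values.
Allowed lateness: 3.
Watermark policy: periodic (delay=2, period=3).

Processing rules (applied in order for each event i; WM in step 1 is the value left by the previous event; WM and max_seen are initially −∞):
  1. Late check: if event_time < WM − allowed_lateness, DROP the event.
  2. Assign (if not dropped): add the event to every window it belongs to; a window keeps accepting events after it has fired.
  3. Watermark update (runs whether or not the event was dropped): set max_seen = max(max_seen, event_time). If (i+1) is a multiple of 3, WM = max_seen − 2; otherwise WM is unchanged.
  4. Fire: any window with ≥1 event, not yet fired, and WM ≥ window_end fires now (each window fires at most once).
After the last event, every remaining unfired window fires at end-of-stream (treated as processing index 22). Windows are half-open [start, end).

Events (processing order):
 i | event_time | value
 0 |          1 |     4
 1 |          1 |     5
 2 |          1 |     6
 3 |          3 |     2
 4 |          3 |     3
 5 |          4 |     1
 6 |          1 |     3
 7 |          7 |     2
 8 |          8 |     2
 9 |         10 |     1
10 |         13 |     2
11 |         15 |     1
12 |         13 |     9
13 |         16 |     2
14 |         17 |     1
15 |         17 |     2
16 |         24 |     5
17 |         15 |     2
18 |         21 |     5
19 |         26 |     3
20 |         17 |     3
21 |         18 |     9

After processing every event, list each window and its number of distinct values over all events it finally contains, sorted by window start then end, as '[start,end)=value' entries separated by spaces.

i=0 t=1 v=4: → [1,7),[0,6); WM=−∞
i=1 t=1 v=5: → [1,7),[0,6); WM=−∞
i=2 t=1 v=6: → [1,7),[0,6); WM=-1
i=3 t=3 v=2: → [3,9),[2,8),[1,7),[0,6); WM=-1
i=4 t=3 v=3: → [3,9),[2,8),[1,7),[0,6); WM=-1
i=5 t=4 v=1: → [4,10),[3,9),[2,8),[1,7),[0,6); WM=2
i=6 t=1 v=3: → [1,7),[0,6); WM=2
i=7 t=7 v=2: → [7,13),[6,12),[5,11),[4,10),[3,9),[2,8); WM=2
i=8 t=8 v=2: → [8,14),[7,13),[6,12),[5,11),[4,10),[3,9); WM=6; [0,6) fires=6
i=9 t=10 v=1: → [10,16),[9,15),[8,14),[7,13),[6,12),[5,11); WM=6
i=10 t=13 v=2: → [13,19),[12,18),[11,17),[10,16),[9,15),[8,14); WM=6
i=11 t=15 v=1: → [15,21),[14,20),[13,19),[12,18),[11,17),[10,16); WM=13; [1,7) fires=6 [2,8) fires=3 [3,9) fires=3 [4,10) fires=2 [5,11) fires=2 [6,12) fires=2 [7,13) fires=2
i=12 t=13 v=9: → [13,19),[12,18),[11,17),[10,16),[9,15),[8,14); WM=13
i=13 t=16 v=2: → [16,22),[15,21),[14,20),[13,19),[12,18),[11,17); WM=13
i=14 t=17 v=1: → [17,23),[16,22),[15,21),[14,20),[13,19),[12,18); WM=15; [8,14) fires=3 [9,15) fires=3
i=15 t=17 v=2: → [17,23),[16,22),[15,21),[14,20),[13,19),[12,18); WM=15
i=16 t=24 v=5: → [24,30),[23,29),[22,28),[21,27),[20,26),[19,25); WM=15
i=17 t=15 v=2: → [15,21),[14,20),[13,19),[12,18),[11,17),[10,16); WM=22; [10,16) fires=3 [11,17) fires=3 [12,18) fires=3 [13,19) fires=3 [14,20) fires=2 [15,21) fires=2 [16,22) fires=2
i=18 t=21 v=5: → [21,27),[20,26),[19,25),[18,24),[17,23),[16,22); WM=22
i=19 t=26 v=3: → [26,32),[25,31),[24,30),[23,29),[22,28),[21,27); WM=22
i=20 t=17 v=3: DROP (t<22-3); WM=24; [17,23) fires=3 [18,24) fires=1
i=21 t=18 v=9: DROP (t<24-3); WM=24

[0,6)=6 [1,7)=6 [2,8)=3 [3,9)=3 [4,10)=2 [5,11)=2 [6,12)=2 [7,13)=2 [8,14)=3 [9,15)=3 [10,16)=3 [11,17)=3 [12,18)=3 [13,19)=3 [14,20)=2 [15,21)=2 [16,22)=3 [17,23)=3 [18,24)=1 [19,25)=1 [20,26)=1 [21,27)=2 [22,28)=2 [23,29)=2 [24,30)=2 [25,31)=1 [26,32)=1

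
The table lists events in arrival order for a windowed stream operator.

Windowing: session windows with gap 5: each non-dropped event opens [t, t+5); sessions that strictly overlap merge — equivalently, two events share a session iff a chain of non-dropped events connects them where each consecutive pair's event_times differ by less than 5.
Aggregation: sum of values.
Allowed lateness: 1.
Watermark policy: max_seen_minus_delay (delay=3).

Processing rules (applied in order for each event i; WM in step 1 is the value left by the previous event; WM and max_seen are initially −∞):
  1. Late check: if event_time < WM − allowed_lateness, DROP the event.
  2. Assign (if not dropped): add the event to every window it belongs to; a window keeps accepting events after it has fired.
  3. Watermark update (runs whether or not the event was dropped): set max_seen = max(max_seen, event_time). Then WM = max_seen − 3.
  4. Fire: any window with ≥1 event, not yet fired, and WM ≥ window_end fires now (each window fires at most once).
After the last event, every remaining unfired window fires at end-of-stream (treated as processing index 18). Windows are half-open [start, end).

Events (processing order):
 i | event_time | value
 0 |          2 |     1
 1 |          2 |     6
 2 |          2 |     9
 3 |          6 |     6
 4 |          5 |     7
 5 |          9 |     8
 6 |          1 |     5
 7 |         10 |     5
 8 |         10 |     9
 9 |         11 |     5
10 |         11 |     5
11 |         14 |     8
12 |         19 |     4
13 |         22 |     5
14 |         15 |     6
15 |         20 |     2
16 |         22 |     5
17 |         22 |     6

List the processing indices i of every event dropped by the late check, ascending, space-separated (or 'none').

6 14

i=0 t=2 v=1: → [2,7); WM=-1
i=1 t=2 v=6: → [2,7); WM=-1
i=2 t=2 v=9: → [2,7); WM=-1
i=3 t=6 v=6: → [2,11); WM=3
i=4 t=5 v=7: → [2,11); WM=3
i=5 t=9 v=8: → [2,14); WM=6
i=6 t=1 v=5: DROP (t<6-1); WM=6
i=7 t=10 v=5: → [2,15); WM=7
i=8 t=10 v=9: → [2,15); WM=7
i=9 t=11 v=5: → [2,16); WM=8
i=10 t=11 v=5: → [2,16); WM=8
i=11 t=14 v=8: → [2,19); WM=11
i=12 t=19 v=4: → [19,24); WM=16
i=13 t=22 v=5: → [19,27); WM=19
i=14 t=15 v=6: DROP (t<19-1); WM=19
i=15 t=20 v=2: → [19,27); WM=19
i=16 t=22 v=5: → [19,27); WM=19
i=17 t=22 v=6: → [19,27); WM=19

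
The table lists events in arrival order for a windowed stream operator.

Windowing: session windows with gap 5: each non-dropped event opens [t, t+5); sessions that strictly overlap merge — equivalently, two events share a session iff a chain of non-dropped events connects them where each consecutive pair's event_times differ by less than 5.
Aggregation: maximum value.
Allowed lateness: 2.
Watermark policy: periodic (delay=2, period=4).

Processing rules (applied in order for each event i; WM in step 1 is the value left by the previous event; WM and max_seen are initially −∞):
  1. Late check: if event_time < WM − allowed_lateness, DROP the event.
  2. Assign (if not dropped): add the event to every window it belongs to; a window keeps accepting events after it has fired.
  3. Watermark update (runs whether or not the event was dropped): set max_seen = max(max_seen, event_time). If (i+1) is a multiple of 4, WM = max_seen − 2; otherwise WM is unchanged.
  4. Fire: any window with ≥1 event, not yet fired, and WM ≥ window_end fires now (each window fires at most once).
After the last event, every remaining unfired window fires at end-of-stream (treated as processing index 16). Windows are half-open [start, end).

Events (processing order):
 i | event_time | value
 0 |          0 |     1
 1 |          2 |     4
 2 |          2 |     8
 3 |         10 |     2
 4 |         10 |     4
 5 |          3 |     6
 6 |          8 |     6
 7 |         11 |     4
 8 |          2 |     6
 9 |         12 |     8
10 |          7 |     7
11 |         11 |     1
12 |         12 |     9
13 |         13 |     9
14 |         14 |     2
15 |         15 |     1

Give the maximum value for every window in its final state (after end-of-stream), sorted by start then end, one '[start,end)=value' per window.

i=0 t=0 v=1: → [0,5); WM=−∞
i=1 t=2 v=4: → [0,7); WM=−∞
i=2 t=2 v=8: → [0,7); WM=−∞
i=3 t=10 v=2: → [10,15); WM=8
i=4 t=10 v=4: → [10,15); WM=8
i=5 t=3 v=6: DROP (t<8-2); WM=8
i=6 t=8 v=6: → [8,15); WM=8
i=7 t=11 v=4: → [8,16); WM=9
i=8 t=2 v=6: DROP (t<9-2); WM=9
i=9 t=12 v=8: → [8,17); WM=9
i=10 t=7 v=7: → [7,17); WM=9
i=11 t=11 v=1: → [7,17); WM=10
i=12 t=12 v=9: → [7,17); WM=10
i=13 t=13 v=9: → [7,18); WM=10
i=14 t=14 v=2: → [7,19); WM=10
i=15 t=15 v=1: → [7,20); WM=13

[0,7)=8 [7,20)=9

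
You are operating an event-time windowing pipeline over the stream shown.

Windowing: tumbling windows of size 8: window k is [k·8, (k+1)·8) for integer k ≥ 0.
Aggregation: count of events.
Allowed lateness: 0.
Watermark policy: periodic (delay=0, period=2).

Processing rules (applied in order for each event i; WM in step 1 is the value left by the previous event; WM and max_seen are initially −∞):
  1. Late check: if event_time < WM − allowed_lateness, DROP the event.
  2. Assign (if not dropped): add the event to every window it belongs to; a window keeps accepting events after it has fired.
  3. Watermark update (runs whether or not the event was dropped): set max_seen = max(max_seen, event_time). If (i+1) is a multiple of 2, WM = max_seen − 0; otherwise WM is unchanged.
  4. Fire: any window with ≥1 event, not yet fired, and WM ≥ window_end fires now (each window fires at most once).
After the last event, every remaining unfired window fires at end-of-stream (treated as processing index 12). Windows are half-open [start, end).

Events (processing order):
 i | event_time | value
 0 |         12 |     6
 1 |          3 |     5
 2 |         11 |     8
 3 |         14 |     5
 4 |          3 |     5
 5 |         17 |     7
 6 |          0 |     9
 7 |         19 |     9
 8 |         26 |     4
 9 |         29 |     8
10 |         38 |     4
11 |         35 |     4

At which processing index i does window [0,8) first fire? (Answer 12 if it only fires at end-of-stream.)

1

i=0 t=12 v=6: → [8,16); WM=−∞
i=1 t=3 v=5: → [0,8); WM=12; [0,8) fires=1
i=2 t=11 v=8: DROP (t<12-0); WM=12
i=3 t=14 v=5: → [8,16); WM=14
i=4 t=3 v=5: DROP (t<14-0); WM=14
i=5 t=17 v=7: → [16,24); WM=17; [8,16) fires=2
i=6 t=0 v=9: DROP (t<17-0); WM=17
i=7 t=19 v=9: → [16,24); WM=19
i=8 t=26 v=4: → [24,32); WM=19
i=9 t=29 v=8: → [24,32); WM=29; [16,24) fires=2
i=10 t=38 v=4: → [32,40); WM=29
i=11 t=35 v=4: → [32,40); WM=38; [24,32) fires=2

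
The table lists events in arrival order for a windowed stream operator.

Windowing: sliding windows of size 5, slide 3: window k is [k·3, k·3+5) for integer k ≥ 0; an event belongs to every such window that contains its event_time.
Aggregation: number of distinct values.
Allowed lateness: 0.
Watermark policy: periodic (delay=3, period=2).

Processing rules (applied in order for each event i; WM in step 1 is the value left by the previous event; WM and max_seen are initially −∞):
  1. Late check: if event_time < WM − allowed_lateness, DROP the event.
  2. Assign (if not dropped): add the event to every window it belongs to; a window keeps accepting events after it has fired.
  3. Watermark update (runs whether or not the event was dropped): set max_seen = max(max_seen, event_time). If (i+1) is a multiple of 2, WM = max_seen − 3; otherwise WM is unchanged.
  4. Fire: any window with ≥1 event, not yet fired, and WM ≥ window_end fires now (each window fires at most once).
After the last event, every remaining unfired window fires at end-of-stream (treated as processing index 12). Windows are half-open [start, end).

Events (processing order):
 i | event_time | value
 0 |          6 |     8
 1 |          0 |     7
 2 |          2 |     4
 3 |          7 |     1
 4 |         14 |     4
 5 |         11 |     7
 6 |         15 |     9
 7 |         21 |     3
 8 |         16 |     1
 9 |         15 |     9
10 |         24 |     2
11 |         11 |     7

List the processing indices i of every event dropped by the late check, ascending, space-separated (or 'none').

2 8 9 11

i=0 t=6 v=8: → [6,11),[3,8); WM=−∞
i=1 t=0 v=7: → [0,5); WM=3
i=2 t=2 v=4: DROP (t<3-0); WM=3
i=3 t=7 v=1: → [6,11),[3,8); WM=4
i=4 t=14 v=4: → [12,17); WM=4
i=5 t=11 v=7: → [9,14); WM=11; [0,5) fires=1 [3,8) fires=2 [6,11) fires=2
i=6 t=15 v=9: → [15,20),[12,17); WM=11
i=7 t=21 v=3: → [21,26),[18,23); WM=18; [9,14) fires=1 [12,17) fires=2
i=8 t=16 v=1: DROP (t<18-0); WM=18
i=9 t=15 v=9: DROP (t<18-0); WM=18
i=10 t=24 v=2: → [24,29),[21,26); WM=18
i=11 t=11 v=7: DROP (t<18-0); WM=21; [15,20) fires=1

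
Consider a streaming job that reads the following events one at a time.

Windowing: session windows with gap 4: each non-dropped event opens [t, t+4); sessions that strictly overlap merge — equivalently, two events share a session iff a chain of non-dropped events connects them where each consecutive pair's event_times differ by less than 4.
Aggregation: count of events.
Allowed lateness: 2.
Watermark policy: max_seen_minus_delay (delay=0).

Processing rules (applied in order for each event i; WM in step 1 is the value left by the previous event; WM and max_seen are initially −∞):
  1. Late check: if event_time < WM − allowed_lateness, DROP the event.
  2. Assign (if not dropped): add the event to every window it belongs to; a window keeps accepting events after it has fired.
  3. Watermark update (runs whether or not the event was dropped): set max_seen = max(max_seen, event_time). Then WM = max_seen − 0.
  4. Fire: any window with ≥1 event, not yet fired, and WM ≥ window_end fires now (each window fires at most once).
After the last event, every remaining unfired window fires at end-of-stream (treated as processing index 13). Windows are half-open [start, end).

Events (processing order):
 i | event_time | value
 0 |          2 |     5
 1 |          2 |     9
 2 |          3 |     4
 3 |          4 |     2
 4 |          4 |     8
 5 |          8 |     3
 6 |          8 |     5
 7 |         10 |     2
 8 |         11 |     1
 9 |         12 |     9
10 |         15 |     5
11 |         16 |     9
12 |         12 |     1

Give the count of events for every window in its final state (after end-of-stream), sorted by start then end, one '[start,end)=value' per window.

[2,8)=5 [8,20)=7

i=0 t=2 v=5: → [2,6); WM=2
i=1 t=2 v=9: → [2,6); WM=2
i=2 t=3 v=4: → [2,7); WM=3
i=3 t=4 v=2: → [2,8); WM=4
i=4 t=4 v=8: → [2,8); WM=4
i=5 t=8 v=3: → [8,12); WM=8
i=6 t=8 v=5: → [8,12); WM=8
i=7 t=10 v=2: → [8,14); WM=10
i=8 t=11 v=1: → [8,15); WM=11
i=9 t=12 v=9: → [8,16); WM=12
i=10 t=15 v=5: → [8,19); WM=15
i=11 t=16 v=9: → [8,20); WM=16
i=12 t=12 v=1: DROP (t<16-2); WM=16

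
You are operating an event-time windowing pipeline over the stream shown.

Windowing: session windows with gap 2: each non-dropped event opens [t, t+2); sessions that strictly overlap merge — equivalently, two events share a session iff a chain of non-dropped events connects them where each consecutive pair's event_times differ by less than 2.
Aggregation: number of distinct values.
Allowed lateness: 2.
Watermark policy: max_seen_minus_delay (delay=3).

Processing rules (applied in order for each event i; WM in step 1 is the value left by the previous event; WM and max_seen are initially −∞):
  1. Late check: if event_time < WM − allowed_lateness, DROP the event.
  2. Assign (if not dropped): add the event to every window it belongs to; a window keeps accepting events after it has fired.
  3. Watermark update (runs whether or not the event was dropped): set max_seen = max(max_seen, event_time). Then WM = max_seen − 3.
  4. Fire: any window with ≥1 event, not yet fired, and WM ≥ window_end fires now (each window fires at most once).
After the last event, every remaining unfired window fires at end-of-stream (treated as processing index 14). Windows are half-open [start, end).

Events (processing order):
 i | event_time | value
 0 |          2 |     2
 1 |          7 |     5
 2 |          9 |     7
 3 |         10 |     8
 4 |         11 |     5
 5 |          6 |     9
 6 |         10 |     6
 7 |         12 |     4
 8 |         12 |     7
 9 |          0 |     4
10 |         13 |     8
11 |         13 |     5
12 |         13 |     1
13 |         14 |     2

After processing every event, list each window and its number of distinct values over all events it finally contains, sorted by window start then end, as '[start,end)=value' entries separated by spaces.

[2,4)=1 [6,9)=2 [9,16)=7

i=0 t=2 v=2: → [2,4); WM=-1
i=1 t=7 v=5: → [7,9); WM=4
i=2 t=9 v=7: → [9,11); WM=6
i=3 t=10 v=8: → [9,12); WM=7
i=4 t=11 v=5: → [9,13); WM=8
i=5 t=6 v=9: → [6,9); WM=8
i=6 t=10 v=6: → [9,13); WM=8
i=7 t=12 v=4: → [9,14); WM=9
i=8 t=12 v=7: → [9,14); WM=9
i=9 t=0 v=4: DROP (t<9-2); WM=9
i=10 t=13 v=8: → [9,15); WM=10
i=11 t=13 v=5: → [9,15); WM=10
i=12 t=13 v=1: → [9,15); WM=10
i=13 t=14 v=2: → [9,16); WM=11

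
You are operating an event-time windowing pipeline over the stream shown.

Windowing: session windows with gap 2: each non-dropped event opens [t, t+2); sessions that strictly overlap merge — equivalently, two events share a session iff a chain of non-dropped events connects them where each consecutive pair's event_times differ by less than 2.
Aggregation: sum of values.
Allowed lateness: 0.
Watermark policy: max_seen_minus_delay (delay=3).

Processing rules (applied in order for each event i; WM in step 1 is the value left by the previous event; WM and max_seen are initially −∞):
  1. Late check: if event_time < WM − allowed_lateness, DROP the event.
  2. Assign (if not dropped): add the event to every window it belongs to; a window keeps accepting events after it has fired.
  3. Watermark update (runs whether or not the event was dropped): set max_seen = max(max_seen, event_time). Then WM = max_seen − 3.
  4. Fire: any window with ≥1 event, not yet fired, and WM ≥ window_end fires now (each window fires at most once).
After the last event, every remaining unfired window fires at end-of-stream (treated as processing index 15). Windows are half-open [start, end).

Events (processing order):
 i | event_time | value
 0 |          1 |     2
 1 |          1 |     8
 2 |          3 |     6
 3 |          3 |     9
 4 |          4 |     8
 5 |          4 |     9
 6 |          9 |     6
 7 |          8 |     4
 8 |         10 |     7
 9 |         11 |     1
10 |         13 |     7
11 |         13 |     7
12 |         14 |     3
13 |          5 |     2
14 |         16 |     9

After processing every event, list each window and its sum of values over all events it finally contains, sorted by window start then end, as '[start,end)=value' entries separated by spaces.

i=0 t=1 v=2: → [1,3); WM=-2
i=1 t=1 v=8: → [1,3); WM=-2
i=2 t=3 v=6: → [3,5); WM=0
i=3 t=3 v=9: → [3,5); WM=0
i=4 t=4 v=8: → [3,6); WM=1
i=5 t=4 v=9: → [3,6); WM=1
i=6 t=9 v=6: → [9,11); WM=6
i=7 t=8 v=4: → [8,11); WM=6
i=8 t=10 v=7: → [8,12); WM=7
i=9 t=11 v=1: → [8,13); WM=8
i=10 t=13 v=7: → [13,15); WM=10
i=11 t=13 v=7: → [13,15); WM=10
i=12 t=14 v=3: → [13,16); WM=11
i=13 t=5 v=2: DROP (t<11-0); WM=11
i=14 t=16 v=9: → [16,18); WM=13

[1,3)=10 [3,6)=32 [8,13)=18 [13,16)=17 [16,18)=9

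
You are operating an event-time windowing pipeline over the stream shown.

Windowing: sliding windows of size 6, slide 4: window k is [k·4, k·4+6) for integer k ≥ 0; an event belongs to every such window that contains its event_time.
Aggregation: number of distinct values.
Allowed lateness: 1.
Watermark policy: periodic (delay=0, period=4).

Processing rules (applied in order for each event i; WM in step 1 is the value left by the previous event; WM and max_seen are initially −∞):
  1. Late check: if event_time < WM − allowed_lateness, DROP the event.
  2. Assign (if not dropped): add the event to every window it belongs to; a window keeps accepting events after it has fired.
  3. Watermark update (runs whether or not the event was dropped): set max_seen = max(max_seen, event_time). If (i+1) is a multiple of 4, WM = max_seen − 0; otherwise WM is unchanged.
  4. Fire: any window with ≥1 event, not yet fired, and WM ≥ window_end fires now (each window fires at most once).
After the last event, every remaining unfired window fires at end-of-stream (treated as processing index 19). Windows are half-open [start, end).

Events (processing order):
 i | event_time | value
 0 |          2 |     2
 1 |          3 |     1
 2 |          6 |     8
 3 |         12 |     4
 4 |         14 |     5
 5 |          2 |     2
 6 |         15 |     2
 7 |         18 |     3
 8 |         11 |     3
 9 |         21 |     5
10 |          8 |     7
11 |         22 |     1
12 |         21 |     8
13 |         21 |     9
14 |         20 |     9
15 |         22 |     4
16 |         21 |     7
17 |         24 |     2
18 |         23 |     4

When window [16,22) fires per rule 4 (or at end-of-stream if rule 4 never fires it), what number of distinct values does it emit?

2

i=0 t=2 v=2: → [0,6); WM=−∞
i=1 t=3 v=1: → [0,6); WM=−∞
i=2 t=6 v=8: → [4,10); WM=−∞
i=3 t=12 v=4: → [12,18),[8,14); WM=12; [0,6) fires=2 [4,10) fires=1
i=4 t=14 v=5: → [12,18); WM=12
i=5 t=2 v=2: DROP (t<12-1); WM=12
i=6 t=15 v=2: → [12,18); WM=12
i=7 t=18 v=3: → [16,22); WM=18; [8,14) fires=1 [12,18) fires=3
i=8 t=11 v=3: DROP (t<18-1); WM=18
i=9 t=21 v=5: → [20,26),[16,22); WM=18
i=10 t=8 v=7: DROP (t<18-1); WM=18
i=11 t=22 v=1: → [20,26); WM=22; [16,22) fires=2
i=12 t=21 v=8: → [20,26),[16,22); WM=22
i=13 t=21 v=9: → [20,26),[16,22); WM=22
i=14 t=20 v=9: DROP (t<22-1); WM=22
i=15 t=22 v=4: → [20,26); WM=22
i=16 t=21 v=7: → [20,26),[16,22); WM=22
i=17 t=24 v=2: → [24,30),[20,26); WM=22
i=18 t=23 v=4: → [20,26); WM=22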